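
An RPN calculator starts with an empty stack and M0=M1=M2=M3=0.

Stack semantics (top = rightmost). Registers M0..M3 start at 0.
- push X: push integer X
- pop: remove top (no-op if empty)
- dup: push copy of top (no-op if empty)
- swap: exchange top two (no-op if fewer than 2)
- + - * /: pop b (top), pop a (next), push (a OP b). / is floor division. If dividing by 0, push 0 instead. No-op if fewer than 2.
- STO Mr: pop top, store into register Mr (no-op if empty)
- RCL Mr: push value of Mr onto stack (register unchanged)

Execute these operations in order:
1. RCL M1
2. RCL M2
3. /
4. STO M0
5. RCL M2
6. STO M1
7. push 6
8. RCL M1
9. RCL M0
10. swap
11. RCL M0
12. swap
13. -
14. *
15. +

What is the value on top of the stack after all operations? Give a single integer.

Answer: 6

Derivation:
After op 1 (RCL M1): stack=[0] mem=[0,0,0,0]
After op 2 (RCL M2): stack=[0,0] mem=[0,0,0,0]
After op 3 (/): stack=[0] mem=[0,0,0,0]
After op 4 (STO M0): stack=[empty] mem=[0,0,0,0]
After op 5 (RCL M2): stack=[0] mem=[0,0,0,0]
After op 6 (STO M1): stack=[empty] mem=[0,0,0,0]
After op 7 (push 6): stack=[6] mem=[0,0,0,0]
After op 8 (RCL M1): stack=[6,0] mem=[0,0,0,0]
After op 9 (RCL M0): stack=[6,0,0] mem=[0,0,0,0]
After op 10 (swap): stack=[6,0,0] mem=[0,0,0,0]
After op 11 (RCL M0): stack=[6,0,0,0] mem=[0,0,0,0]
After op 12 (swap): stack=[6,0,0,0] mem=[0,0,0,0]
After op 13 (-): stack=[6,0,0] mem=[0,0,0,0]
After op 14 (*): stack=[6,0] mem=[0,0,0,0]
After op 15 (+): stack=[6] mem=[0,0,0,0]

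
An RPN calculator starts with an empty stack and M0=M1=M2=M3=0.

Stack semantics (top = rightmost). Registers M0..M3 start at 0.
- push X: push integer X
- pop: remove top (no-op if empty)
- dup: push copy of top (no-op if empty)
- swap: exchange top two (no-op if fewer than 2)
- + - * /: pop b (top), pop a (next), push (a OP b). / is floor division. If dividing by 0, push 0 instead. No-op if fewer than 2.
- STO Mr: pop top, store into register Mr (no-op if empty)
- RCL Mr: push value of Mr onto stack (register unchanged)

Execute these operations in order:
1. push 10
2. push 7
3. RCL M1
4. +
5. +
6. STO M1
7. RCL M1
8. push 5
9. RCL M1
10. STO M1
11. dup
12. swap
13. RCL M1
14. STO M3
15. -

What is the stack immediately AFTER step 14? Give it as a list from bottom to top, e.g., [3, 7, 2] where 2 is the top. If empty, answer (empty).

After op 1 (push 10): stack=[10] mem=[0,0,0,0]
After op 2 (push 7): stack=[10,7] mem=[0,0,0,0]
After op 3 (RCL M1): stack=[10,7,0] mem=[0,0,0,0]
After op 4 (+): stack=[10,7] mem=[0,0,0,0]
After op 5 (+): stack=[17] mem=[0,0,0,0]
After op 6 (STO M1): stack=[empty] mem=[0,17,0,0]
After op 7 (RCL M1): stack=[17] mem=[0,17,0,0]
After op 8 (push 5): stack=[17,5] mem=[0,17,0,0]
After op 9 (RCL M1): stack=[17,5,17] mem=[0,17,0,0]
After op 10 (STO M1): stack=[17,5] mem=[0,17,0,0]
After op 11 (dup): stack=[17,5,5] mem=[0,17,0,0]
After op 12 (swap): stack=[17,5,5] mem=[0,17,0,0]
After op 13 (RCL M1): stack=[17,5,5,17] mem=[0,17,0,0]
After op 14 (STO M3): stack=[17,5,5] mem=[0,17,0,17]

[17, 5, 5]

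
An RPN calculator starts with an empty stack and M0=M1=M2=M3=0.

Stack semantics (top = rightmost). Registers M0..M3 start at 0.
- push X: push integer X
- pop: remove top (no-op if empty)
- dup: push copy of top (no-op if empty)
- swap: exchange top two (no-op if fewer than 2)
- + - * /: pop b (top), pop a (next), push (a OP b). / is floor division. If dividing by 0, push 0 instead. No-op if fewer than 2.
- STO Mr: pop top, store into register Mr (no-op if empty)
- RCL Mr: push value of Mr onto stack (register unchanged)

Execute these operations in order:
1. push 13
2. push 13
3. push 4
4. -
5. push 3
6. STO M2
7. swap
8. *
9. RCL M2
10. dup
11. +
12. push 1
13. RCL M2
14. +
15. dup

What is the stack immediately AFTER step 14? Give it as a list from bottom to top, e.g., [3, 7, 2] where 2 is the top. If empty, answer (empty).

After op 1 (push 13): stack=[13] mem=[0,0,0,0]
After op 2 (push 13): stack=[13,13] mem=[0,0,0,0]
After op 3 (push 4): stack=[13,13,4] mem=[0,0,0,0]
After op 4 (-): stack=[13,9] mem=[0,0,0,0]
After op 5 (push 3): stack=[13,9,3] mem=[0,0,0,0]
After op 6 (STO M2): stack=[13,9] mem=[0,0,3,0]
After op 7 (swap): stack=[9,13] mem=[0,0,3,0]
After op 8 (*): stack=[117] mem=[0,0,3,0]
After op 9 (RCL M2): stack=[117,3] mem=[0,0,3,0]
After op 10 (dup): stack=[117,3,3] mem=[0,0,3,0]
After op 11 (+): stack=[117,6] mem=[0,0,3,0]
After op 12 (push 1): stack=[117,6,1] mem=[0,0,3,0]
After op 13 (RCL M2): stack=[117,6,1,3] mem=[0,0,3,0]
After op 14 (+): stack=[117,6,4] mem=[0,0,3,0]

[117, 6, 4]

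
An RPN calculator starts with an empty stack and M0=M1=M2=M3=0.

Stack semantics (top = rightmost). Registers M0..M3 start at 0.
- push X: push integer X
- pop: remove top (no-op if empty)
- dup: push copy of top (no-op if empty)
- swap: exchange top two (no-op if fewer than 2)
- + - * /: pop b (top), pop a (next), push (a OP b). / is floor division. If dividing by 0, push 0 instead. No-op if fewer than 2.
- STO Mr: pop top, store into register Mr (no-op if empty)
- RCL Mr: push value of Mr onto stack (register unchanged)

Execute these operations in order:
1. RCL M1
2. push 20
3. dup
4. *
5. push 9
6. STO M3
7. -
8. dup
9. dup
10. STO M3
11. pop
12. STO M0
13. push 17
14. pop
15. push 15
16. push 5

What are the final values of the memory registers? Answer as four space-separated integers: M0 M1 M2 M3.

Answer: -400 0 0 -400

Derivation:
After op 1 (RCL M1): stack=[0] mem=[0,0,0,0]
After op 2 (push 20): stack=[0,20] mem=[0,0,0,0]
After op 3 (dup): stack=[0,20,20] mem=[0,0,0,0]
After op 4 (*): stack=[0,400] mem=[0,0,0,0]
After op 5 (push 9): stack=[0,400,9] mem=[0,0,0,0]
After op 6 (STO M3): stack=[0,400] mem=[0,0,0,9]
After op 7 (-): stack=[-400] mem=[0,0,0,9]
After op 8 (dup): stack=[-400,-400] mem=[0,0,0,9]
After op 9 (dup): stack=[-400,-400,-400] mem=[0,0,0,9]
After op 10 (STO M3): stack=[-400,-400] mem=[0,0,0,-400]
After op 11 (pop): stack=[-400] mem=[0,0,0,-400]
After op 12 (STO M0): stack=[empty] mem=[-400,0,0,-400]
After op 13 (push 17): stack=[17] mem=[-400,0,0,-400]
After op 14 (pop): stack=[empty] mem=[-400,0,0,-400]
After op 15 (push 15): stack=[15] mem=[-400,0,0,-400]
After op 16 (push 5): stack=[15,5] mem=[-400,0,0,-400]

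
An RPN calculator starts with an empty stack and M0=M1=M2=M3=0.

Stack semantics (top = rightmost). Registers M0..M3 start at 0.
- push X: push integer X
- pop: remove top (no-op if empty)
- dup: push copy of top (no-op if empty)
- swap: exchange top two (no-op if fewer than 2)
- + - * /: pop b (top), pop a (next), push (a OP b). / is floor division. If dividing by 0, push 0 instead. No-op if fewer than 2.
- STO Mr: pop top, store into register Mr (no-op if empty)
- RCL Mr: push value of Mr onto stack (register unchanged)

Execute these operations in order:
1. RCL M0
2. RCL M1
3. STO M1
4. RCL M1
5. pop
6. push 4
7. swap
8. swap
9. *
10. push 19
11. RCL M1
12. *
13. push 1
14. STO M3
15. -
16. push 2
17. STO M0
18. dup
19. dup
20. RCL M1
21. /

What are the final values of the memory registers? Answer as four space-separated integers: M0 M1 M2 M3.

Answer: 2 0 0 1

Derivation:
After op 1 (RCL M0): stack=[0] mem=[0,0,0,0]
After op 2 (RCL M1): stack=[0,0] mem=[0,0,0,0]
After op 3 (STO M1): stack=[0] mem=[0,0,0,0]
After op 4 (RCL M1): stack=[0,0] mem=[0,0,0,0]
After op 5 (pop): stack=[0] mem=[0,0,0,0]
After op 6 (push 4): stack=[0,4] mem=[0,0,0,0]
After op 7 (swap): stack=[4,0] mem=[0,0,0,0]
After op 8 (swap): stack=[0,4] mem=[0,0,0,0]
After op 9 (*): stack=[0] mem=[0,0,0,0]
After op 10 (push 19): stack=[0,19] mem=[0,0,0,0]
After op 11 (RCL M1): stack=[0,19,0] mem=[0,0,0,0]
After op 12 (*): stack=[0,0] mem=[0,0,0,0]
After op 13 (push 1): stack=[0,0,1] mem=[0,0,0,0]
After op 14 (STO M3): stack=[0,0] mem=[0,0,0,1]
After op 15 (-): stack=[0] mem=[0,0,0,1]
After op 16 (push 2): stack=[0,2] mem=[0,0,0,1]
After op 17 (STO M0): stack=[0] mem=[2,0,0,1]
After op 18 (dup): stack=[0,0] mem=[2,0,0,1]
After op 19 (dup): stack=[0,0,0] mem=[2,0,0,1]
After op 20 (RCL M1): stack=[0,0,0,0] mem=[2,0,0,1]
After op 21 (/): stack=[0,0,0] mem=[2,0,0,1]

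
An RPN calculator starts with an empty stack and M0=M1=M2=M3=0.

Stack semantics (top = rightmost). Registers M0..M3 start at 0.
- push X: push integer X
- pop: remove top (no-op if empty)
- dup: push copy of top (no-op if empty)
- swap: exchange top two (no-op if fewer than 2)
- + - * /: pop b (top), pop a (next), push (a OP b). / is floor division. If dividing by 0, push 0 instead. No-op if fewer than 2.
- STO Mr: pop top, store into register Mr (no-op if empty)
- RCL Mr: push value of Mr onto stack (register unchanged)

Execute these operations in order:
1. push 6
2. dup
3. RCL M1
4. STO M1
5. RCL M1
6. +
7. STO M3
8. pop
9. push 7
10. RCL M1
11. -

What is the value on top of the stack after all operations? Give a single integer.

After op 1 (push 6): stack=[6] mem=[0,0,0,0]
After op 2 (dup): stack=[6,6] mem=[0,0,0,0]
After op 3 (RCL M1): stack=[6,6,0] mem=[0,0,0,0]
After op 4 (STO M1): stack=[6,6] mem=[0,0,0,0]
After op 5 (RCL M1): stack=[6,6,0] mem=[0,0,0,0]
After op 6 (+): stack=[6,6] mem=[0,0,0,0]
After op 7 (STO M3): stack=[6] mem=[0,0,0,6]
After op 8 (pop): stack=[empty] mem=[0,0,0,6]
After op 9 (push 7): stack=[7] mem=[0,0,0,6]
After op 10 (RCL M1): stack=[7,0] mem=[0,0,0,6]
After op 11 (-): stack=[7] mem=[0,0,0,6]

Answer: 7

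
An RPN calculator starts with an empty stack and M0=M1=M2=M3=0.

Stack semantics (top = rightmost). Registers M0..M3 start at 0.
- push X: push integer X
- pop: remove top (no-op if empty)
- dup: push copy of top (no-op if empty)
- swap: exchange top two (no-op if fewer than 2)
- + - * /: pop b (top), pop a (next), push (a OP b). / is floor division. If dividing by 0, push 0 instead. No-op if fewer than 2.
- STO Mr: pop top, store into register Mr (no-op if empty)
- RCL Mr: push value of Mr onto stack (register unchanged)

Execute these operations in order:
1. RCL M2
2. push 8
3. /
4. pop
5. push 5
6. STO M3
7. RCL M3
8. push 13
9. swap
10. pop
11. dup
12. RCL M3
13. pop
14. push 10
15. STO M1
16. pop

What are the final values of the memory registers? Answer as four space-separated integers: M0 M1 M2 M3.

After op 1 (RCL M2): stack=[0] mem=[0,0,0,0]
After op 2 (push 8): stack=[0,8] mem=[0,0,0,0]
After op 3 (/): stack=[0] mem=[0,0,0,0]
After op 4 (pop): stack=[empty] mem=[0,0,0,0]
After op 5 (push 5): stack=[5] mem=[0,0,0,0]
After op 6 (STO M3): stack=[empty] mem=[0,0,0,5]
After op 7 (RCL M3): stack=[5] mem=[0,0,0,5]
After op 8 (push 13): stack=[5,13] mem=[0,0,0,5]
After op 9 (swap): stack=[13,5] mem=[0,0,0,5]
After op 10 (pop): stack=[13] mem=[0,0,0,5]
After op 11 (dup): stack=[13,13] mem=[0,0,0,5]
After op 12 (RCL M3): stack=[13,13,5] mem=[0,0,0,5]
After op 13 (pop): stack=[13,13] mem=[0,0,0,5]
After op 14 (push 10): stack=[13,13,10] mem=[0,0,0,5]
After op 15 (STO M1): stack=[13,13] mem=[0,10,0,5]
After op 16 (pop): stack=[13] mem=[0,10,0,5]

Answer: 0 10 0 5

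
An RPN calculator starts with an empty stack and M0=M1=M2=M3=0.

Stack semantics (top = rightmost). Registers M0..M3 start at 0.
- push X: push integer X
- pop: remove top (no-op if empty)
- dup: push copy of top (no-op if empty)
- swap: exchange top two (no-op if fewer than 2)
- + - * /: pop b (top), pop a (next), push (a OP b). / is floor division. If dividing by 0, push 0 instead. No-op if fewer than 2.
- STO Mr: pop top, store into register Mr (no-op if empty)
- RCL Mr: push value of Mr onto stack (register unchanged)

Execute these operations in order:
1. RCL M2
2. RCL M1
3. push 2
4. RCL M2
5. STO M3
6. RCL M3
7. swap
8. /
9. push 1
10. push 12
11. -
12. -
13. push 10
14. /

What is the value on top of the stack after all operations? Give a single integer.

After op 1 (RCL M2): stack=[0] mem=[0,0,0,0]
After op 2 (RCL M1): stack=[0,0] mem=[0,0,0,0]
After op 3 (push 2): stack=[0,0,2] mem=[0,0,0,0]
After op 4 (RCL M2): stack=[0,0,2,0] mem=[0,0,0,0]
After op 5 (STO M3): stack=[0,0,2] mem=[0,0,0,0]
After op 6 (RCL M3): stack=[0,0,2,0] mem=[0,0,0,0]
After op 7 (swap): stack=[0,0,0,2] mem=[0,0,0,0]
After op 8 (/): stack=[0,0,0] mem=[0,0,0,0]
After op 9 (push 1): stack=[0,0,0,1] mem=[0,0,0,0]
After op 10 (push 12): stack=[0,0,0,1,12] mem=[0,0,0,0]
After op 11 (-): stack=[0,0,0,-11] mem=[0,0,0,0]
After op 12 (-): stack=[0,0,11] mem=[0,0,0,0]
After op 13 (push 10): stack=[0,0,11,10] mem=[0,0,0,0]
After op 14 (/): stack=[0,0,1] mem=[0,0,0,0]

Answer: 1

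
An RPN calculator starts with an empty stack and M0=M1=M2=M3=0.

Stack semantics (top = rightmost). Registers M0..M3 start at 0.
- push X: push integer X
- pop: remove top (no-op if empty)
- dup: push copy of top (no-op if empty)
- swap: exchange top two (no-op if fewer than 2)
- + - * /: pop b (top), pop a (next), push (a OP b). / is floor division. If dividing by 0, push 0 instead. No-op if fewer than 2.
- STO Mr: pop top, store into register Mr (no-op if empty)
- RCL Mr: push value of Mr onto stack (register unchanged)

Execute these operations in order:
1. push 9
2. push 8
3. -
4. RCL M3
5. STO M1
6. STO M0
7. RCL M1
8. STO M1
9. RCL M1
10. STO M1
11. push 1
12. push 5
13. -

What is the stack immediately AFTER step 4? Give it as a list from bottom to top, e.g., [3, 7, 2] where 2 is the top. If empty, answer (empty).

After op 1 (push 9): stack=[9] mem=[0,0,0,0]
After op 2 (push 8): stack=[9,8] mem=[0,0,0,0]
After op 3 (-): stack=[1] mem=[0,0,0,0]
After op 4 (RCL M3): stack=[1,0] mem=[0,0,0,0]

[1, 0]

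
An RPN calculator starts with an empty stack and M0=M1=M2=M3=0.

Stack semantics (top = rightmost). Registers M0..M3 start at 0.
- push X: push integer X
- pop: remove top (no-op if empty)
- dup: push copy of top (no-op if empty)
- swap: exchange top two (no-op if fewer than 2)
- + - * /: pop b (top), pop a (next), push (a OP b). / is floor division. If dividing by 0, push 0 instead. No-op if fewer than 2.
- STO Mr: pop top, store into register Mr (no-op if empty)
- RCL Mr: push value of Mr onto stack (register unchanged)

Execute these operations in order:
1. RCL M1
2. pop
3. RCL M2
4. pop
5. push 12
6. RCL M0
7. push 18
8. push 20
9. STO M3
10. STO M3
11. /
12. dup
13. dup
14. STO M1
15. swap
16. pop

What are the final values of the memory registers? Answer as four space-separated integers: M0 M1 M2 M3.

After op 1 (RCL M1): stack=[0] mem=[0,0,0,0]
After op 2 (pop): stack=[empty] mem=[0,0,0,0]
After op 3 (RCL M2): stack=[0] mem=[0,0,0,0]
After op 4 (pop): stack=[empty] mem=[0,0,0,0]
After op 5 (push 12): stack=[12] mem=[0,0,0,0]
After op 6 (RCL M0): stack=[12,0] mem=[0,0,0,0]
After op 7 (push 18): stack=[12,0,18] mem=[0,0,0,0]
After op 8 (push 20): stack=[12,0,18,20] mem=[0,0,0,0]
After op 9 (STO M3): stack=[12,0,18] mem=[0,0,0,20]
After op 10 (STO M3): stack=[12,0] mem=[0,0,0,18]
After op 11 (/): stack=[0] mem=[0,0,0,18]
After op 12 (dup): stack=[0,0] mem=[0,0,0,18]
After op 13 (dup): stack=[0,0,0] mem=[0,0,0,18]
After op 14 (STO M1): stack=[0,0] mem=[0,0,0,18]
After op 15 (swap): stack=[0,0] mem=[0,0,0,18]
After op 16 (pop): stack=[0] mem=[0,0,0,18]

Answer: 0 0 0 18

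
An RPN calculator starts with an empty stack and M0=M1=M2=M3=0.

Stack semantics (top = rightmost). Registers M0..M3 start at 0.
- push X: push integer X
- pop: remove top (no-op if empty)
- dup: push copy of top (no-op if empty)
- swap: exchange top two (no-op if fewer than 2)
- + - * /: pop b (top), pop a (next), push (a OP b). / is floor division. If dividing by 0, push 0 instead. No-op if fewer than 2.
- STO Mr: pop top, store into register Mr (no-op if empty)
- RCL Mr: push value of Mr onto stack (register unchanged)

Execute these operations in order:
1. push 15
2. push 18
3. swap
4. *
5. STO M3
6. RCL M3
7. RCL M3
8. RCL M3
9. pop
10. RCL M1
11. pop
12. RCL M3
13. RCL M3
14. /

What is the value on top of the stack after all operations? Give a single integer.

Answer: 1

Derivation:
After op 1 (push 15): stack=[15] mem=[0,0,0,0]
After op 2 (push 18): stack=[15,18] mem=[0,0,0,0]
After op 3 (swap): stack=[18,15] mem=[0,0,0,0]
After op 4 (*): stack=[270] mem=[0,0,0,0]
After op 5 (STO M3): stack=[empty] mem=[0,0,0,270]
After op 6 (RCL M3): stack=[270] mem=[0,0,0,270]
After op 7 (RCL M3): stack=[270,270] mem=[0,0,0,270]
After op 8 (RCL M3): stack=[270,270,270] mem=[0,0,0,270]
After op 9 (pop): stack=[270,270] mem=[0,0,0,270]
After op 10 (RCL M1): stack=[270,270,0] mem=[0,0,0,270]
After op 11 (pop): stack=[270,270] mem=[0,0,0,270]
After op 12 (RCL M3): stack=[270,270,270] mem=[0,0,0,270]
After op 13 (RCL M3): stack=[270,270,270,270] mem=[0,0,0,270]
After op 14 (/): stack=[270,270,1] mem=[0,0,0,270]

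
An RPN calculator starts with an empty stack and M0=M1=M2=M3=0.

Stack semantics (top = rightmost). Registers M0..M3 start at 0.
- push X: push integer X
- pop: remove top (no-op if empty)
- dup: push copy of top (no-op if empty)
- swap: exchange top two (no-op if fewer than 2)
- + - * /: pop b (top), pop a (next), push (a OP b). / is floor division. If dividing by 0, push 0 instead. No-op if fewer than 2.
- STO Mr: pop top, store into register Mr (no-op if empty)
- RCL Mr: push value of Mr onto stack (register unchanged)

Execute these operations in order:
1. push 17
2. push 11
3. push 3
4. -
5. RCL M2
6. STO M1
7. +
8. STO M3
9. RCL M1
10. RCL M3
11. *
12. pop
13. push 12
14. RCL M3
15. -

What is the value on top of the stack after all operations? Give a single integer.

Answer: -13

Derivation:
After op 1 (push 17): stack=[17] mem=[0,0,0,0]
After op 2 (push 11): stack=[17,11] mem=[0,0,0,0]
After op 3 (push 3): stack=[17,11,3] mem=[0,0,0,0]
After op 4 (-): stack=[17,8] mem=[0,0,0,0]
After op 5 (RCL M2): stack=[17,8,0] mem=[0,0,0,0]
After op 6 (STO M1): stack=[17,8] mem=[0,0,0,0]
After op 7 (+): stack=[25] mem=[0,0,0,0]
After op 8 (STO M3): stack=[empty] mem=[0,0,0,25]
After op 9 (RCL M1): stack=[0] mem=[0,0,0,25]
After op 10 (RCL M3): stack=[0,25] mem=[0,0,0,25]
After op 11 (*): stack=[0] mem=[0,0,0,25]
After op 12 (pop): stack=[empty] mem=[0,0,0,25]
After op 13 (push 12): stack=[12] mem=[0,0,0,25]
After op 14 (RCL M3): stack=[12,25] mem=[0,0,0,25]
After op 15 (-): stack=[-13] mem=[0,0,0,25]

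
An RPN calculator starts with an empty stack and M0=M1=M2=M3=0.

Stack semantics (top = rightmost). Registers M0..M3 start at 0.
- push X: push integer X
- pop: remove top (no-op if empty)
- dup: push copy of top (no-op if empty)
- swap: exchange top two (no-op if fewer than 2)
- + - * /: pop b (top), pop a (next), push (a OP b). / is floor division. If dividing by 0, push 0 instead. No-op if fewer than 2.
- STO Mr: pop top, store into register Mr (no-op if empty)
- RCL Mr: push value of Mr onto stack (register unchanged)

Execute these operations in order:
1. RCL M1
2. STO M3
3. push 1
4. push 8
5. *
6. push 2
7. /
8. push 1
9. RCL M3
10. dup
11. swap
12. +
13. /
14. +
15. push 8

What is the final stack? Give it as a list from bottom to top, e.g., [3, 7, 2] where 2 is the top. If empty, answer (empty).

After op 1 (RCL M1): stack=[0] mem=[0,0,0,0]
After op 2 (STO M3): stack=[empty] mem=[0,0,0,0]
After op 3 (push 1): stack=[1] mem=[0,0,0,0]
After op 4 (push 8): stack=[1,8] mem=[0,0,0,0]
After op 5 (*): stack=[8] mem=[0,0,0,0]
After op 6 (push 2): stack=[8,2] mem=[0,0,0,0]
After op 7 (/): stack=[4] mem=[0,0,0,0]
After op 8 (push 1): stack=[4,1] mem=[0,0,0,0]
After op 9 (RCL M3): stack=[4,1,0] mem=[0,0,0,0]
After op 10 (dup): stack=[4,1,0,0] mem=[0,0,0,0]
After op 11 (swap): stack=[4,1,0,0] mem=[0,0,0,0]
After op 12 (+): stack=[4,1,0] mem=[0,0,0,0]
After op 13 (/): stack=[4,0] mem=[0,0,0,0]
After op 14 (+): stack=[4] mem=[0,0,0,0]
After op 15 (push 8): stack=[4,8] mem=[0,0,0,0]

Answer: [4, 8]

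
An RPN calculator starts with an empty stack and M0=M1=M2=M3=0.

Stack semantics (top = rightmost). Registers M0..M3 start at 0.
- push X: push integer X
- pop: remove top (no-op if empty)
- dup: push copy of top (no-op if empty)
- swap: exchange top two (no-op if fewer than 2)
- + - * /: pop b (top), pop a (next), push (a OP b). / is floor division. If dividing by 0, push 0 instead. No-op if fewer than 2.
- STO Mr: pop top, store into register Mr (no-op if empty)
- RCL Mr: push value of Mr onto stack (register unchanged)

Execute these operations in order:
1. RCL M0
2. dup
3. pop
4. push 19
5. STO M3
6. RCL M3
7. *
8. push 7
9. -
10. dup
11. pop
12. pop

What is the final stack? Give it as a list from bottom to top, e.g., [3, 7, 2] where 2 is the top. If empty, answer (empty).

Answer: (empty)

Derivation:
After op 1 (RCL M0): stack=[0] mem=[0,0,0,0]
After op 2 (dup): stack=[0,0] mem=[0,0,0,0]
After op 3 (pop): stack=[0] mem=[0,0,0,0]
After op 4 (push 19): stack=[0,19] mem=[0,0,0,0]
After op 5 (STO M3): stack=[0] mem=[0,0,0,19]
After op 6 (RCL M3): stack=[0,19] mem=[0,0,0,19]
After op 7 (*): stack=[0] mem=[0,0,0,19]
After op 8 (push 7): stack=[0,7] mem=[0,0,0,19]
After op 9 (-): stack=[-7] mem=[0,0,0,19]
After op 10 (dup): stack=[-7,-7] mem=[0,0,0,19]
After op 11 (pop): stack=[-7] mem=[0,0,0,19]
After op 12 (pop): stack=[empty] mem=[0,0,0,19]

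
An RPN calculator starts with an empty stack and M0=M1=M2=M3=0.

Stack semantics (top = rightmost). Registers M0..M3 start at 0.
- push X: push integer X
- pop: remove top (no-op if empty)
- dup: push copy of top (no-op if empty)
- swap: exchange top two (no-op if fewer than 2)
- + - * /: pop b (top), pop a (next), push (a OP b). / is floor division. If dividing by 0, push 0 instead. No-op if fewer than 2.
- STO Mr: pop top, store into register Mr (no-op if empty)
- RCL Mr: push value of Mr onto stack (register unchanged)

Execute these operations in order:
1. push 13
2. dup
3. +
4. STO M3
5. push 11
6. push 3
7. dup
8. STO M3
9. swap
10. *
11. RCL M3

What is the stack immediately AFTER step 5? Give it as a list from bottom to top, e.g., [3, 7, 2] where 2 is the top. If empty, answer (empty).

After op 1 (push 13): stack=[13] mem=[0,0,0,0]
After op 2 (dup): stack=[13,13] mem=[0,0,0,0]
After op 3 (+): stack=[26] mem=[0,0,0,0]
After op 4 (STO M3): stack=[empty] mem=[0,0,0,26]
After op 5 (push 11): stack=[11] mem=[0,0,0,26]

[11]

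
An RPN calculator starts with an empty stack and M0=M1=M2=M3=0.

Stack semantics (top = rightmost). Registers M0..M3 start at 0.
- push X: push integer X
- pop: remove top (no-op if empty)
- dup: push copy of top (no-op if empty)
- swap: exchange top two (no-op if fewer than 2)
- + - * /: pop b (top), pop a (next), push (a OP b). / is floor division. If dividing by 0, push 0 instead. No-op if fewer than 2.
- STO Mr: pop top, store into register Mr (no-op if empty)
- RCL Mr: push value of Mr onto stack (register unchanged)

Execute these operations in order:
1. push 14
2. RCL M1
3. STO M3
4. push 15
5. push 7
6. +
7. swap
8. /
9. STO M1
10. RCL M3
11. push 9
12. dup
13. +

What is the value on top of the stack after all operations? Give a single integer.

After op 1 (push 14): stack=[14] mem=[0,0,0,0]
After op 2 (RCL M1): stack=[14,0] mem=[0,0,0,0]
After op 3 (STO M3): stack=[14] mem=[0,0,0,0]
After op 4 (push 15): stack=[14,15] mem=[0,0,0,0]
After op 5 (push 7): stack=[14,15,7] mem=[0,0,0,0]
After op 6 (+): stack=[14,22] mem=[0,0,0,0]
After op 7 (swap): stack=[22,14] mem=[0,0,0,0]
After op 8 (/): stack=[1] mem=[0,0,0,0]
After op 9 (STO M1): stack=[empty] mem=[0,1,0,0]
After op 10 (RCL M3): stack=[0] mem=[0,1,0,0]
After op 11 (push 9): stack=[0,9] mem=[0,1,0,0]
After op 12 (dup): stack=[0,9,9] mem=[0,1,0,0]
After op 13 (+): stack=[0,18] mem=[0,1,0,0]

Answer: 18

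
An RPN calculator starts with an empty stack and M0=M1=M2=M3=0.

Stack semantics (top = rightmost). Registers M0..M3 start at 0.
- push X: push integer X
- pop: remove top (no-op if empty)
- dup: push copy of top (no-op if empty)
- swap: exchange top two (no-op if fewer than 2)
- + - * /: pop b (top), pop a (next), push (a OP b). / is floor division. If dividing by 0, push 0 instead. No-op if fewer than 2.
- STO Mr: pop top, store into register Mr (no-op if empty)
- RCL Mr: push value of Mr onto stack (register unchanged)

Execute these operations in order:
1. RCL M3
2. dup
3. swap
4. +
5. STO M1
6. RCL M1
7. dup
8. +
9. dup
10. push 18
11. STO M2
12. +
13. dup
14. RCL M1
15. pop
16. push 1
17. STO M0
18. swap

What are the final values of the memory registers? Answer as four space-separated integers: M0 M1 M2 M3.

After op 1 (RCL M3): stack=[0] mem=[0,0,0,0]
After op 2 (dup): stack=[0,0] mem=[0,0,0,0]
After op 3 (swap): stack=[0,0] mem=[0,0,0,0]
After op 4 (+): stack=[0] mem=[0,0,0,0]
After op 5 (STO M1): stack=[empty] mem=[0,0,0,0]
After op 6 (RCL M1): stack=[0] mem=[0,0,0,0]
After op 7 (dup): stack=[0,0] mem=[0,0,0,0]
After op 8 (+): stack=[0] mem=[0,0,0,0]
After op 9 (dup): stack=[0,0] mem=[0,0,0,0]
After op 10 (push 18): stack=[0,0,18] mem=[0,0,0,0]
After op 11 (STO M2): stack=[0,0] mem=[0,0,18,0]
After op 12 (+): stack=[0] mem=[0,0,18,0]
After op 13 (dup): stack=[0,0] mem=[0,0,18,0]
After op 14 (RCL M1): stack=[0,0,0] mem=[0,0,18,0]
After op 15 (pop): stack=[0,0] mem=[0,0,18,0]
After op 16 (push 1): stack=[0,0,1] mem=[0,0,18,0]
After op 17 (STO M0): stack=[0,0] mem=[1,0,18,0]
After op 18 (swap): stack=[0,0] mem=[1,0,18,0]

Answer: 1 0 18 0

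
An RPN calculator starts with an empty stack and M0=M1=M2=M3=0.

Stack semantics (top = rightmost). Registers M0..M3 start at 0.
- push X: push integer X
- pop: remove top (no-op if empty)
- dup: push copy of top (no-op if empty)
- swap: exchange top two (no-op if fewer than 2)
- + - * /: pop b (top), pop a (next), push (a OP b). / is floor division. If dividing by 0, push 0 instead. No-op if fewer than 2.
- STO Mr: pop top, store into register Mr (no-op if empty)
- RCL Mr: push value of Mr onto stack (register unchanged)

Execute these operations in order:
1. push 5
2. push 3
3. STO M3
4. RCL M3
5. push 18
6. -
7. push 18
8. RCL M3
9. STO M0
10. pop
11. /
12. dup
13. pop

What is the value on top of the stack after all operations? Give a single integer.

After op 1 (push 5): stack=[5] mem=[0,0,0,0]
After op 2 (push 3): stack=[5,3] mem=[0,0,0,0]
After op 3 (STO M3): stack=[5] mem=[0,0,0,3]
After op 4 (RCL M3): stack=[5,3] mem=[0,0,0,3]
After op 5 (push 18): stack=[5,3,18] mem=[0,0,0,3]
After op 6 (-): stack=[5,-15] mem=[0,0,0,3]
After op 7 (push 18): stack=[5,-15,18] mem=[0,0,0,3]
After op 8 (RCL M3): stack=[5,-15,18,3] mem=[0,0,0,3]
After op 9 (STO M0): stack=[5,-15,18] mem=[3,0,0,3]
After op 10 (pop): stack=[5,-15] mem=[3,0,0,3]
After op 11 (/): stack=[-1] mem=[3,0,0,3]
After op 12 (dup): stack=[-1,-1] mem=[3,0,0,3]
After op 13 (pop): stack=[-1] mem=[3,0,0,3]

Answer: -1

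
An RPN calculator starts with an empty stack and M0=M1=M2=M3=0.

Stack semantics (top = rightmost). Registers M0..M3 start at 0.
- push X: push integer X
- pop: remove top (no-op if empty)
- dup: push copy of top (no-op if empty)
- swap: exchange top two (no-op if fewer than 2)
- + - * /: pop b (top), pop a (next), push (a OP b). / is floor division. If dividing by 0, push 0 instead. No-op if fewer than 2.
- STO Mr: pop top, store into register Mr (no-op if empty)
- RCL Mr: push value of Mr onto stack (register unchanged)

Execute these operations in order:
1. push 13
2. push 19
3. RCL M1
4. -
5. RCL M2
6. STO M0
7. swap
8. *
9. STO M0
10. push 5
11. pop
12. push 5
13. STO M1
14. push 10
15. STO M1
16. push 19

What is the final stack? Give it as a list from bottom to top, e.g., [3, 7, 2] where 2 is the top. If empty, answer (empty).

Answer: [19]

Derivation:
After op 1 (push 13): stack=[13] mem=[0,0,0,0]
After op 2 (push 19): stack=[13,19] mem=[0,0,0,0]
After op 3 (RCL M1): stack=[13,19,0] mem=[0,0,0,0]
After op 4 (-): stack=[13,19] mem=[0,0,0,0]
After op 5 (RCL M2): stack=[13,19,0] mem=[0,0,0,0]
After op 6 (STO M0): stack=[13,19] mem=[0,0,0,0]
After op 7 (swap): stack=[19,13] mem=[0,0,0,0]
After op 8 (*): stack=[247] mem=[0,0,0,0]
After op 9 (STO M0): stack=[empty] mem=[247,0,0,0]
After op 10 (push 5): stack=[5] mem=[247,0,0,0]
After op 11 (pop): stack=[empty] mem=[247,0,0,0]
After op 12 (push 5): stack=[5] mem=[247,0,0,0]
After op 13 (STO M1): stack=[empty] mem=[247,5,0,0]
After op 14 (push 10): stack=[10] mem=[247,5,0,0]
After op 15 (STO M1): stack=[empty] mem=[247,10,0,0]
After op 16 (push 19): stack=[19] mem=[247,10,0,0]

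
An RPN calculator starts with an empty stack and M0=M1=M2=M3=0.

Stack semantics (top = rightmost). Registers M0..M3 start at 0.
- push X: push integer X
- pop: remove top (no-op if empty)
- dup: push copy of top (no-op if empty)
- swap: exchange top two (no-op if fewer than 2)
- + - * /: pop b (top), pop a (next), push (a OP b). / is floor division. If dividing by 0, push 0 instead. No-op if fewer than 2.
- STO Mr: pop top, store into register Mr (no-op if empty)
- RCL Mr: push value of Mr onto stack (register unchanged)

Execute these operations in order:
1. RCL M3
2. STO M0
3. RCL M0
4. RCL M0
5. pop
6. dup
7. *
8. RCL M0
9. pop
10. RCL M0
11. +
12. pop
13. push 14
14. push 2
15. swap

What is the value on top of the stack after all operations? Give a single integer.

After op 1 (RCL M3): stack=[0] mem=[0,0,0,0]
After op 2 (STO M0): stack=[empty] mem=[0,0,0,0]
After op 3 (RCL M0): stack=[0] mem=[0,0,0,0]
After op 4 (RCL M0): stack=[0,0] mem=[0,0,0,0]
After op 5 (pop): stack=[0] mem=[0,0,0,0]
After op 6 (dup): stack=[0,0] mem=[0,0,0,0]
After op 7 (*): stack=[0] mem=[0,0,0,0]
After op 8 (RCL M0): stack=[0,0] mem=[0,0,0,0]
After op 9 (pop): stack=[0] mem=[0,0,0,0]
After op 10 (RCL M0): stack=[0,0] mem=[0,0,0,0]
After op 11 (+): stack=[0] mem=[0,0,0,0]
After op 12 (pop): stack=[empty] mem=[0,0,0,0]
After op 13 (push 14): stack=[14] mem=[0,0,0,0]
After op 14 (push 2): stack=[14,2] mem=[0,0,0,0]
After op 15 (swap): stack=[2,14] mem=[0,0,0,0]

Answer: 14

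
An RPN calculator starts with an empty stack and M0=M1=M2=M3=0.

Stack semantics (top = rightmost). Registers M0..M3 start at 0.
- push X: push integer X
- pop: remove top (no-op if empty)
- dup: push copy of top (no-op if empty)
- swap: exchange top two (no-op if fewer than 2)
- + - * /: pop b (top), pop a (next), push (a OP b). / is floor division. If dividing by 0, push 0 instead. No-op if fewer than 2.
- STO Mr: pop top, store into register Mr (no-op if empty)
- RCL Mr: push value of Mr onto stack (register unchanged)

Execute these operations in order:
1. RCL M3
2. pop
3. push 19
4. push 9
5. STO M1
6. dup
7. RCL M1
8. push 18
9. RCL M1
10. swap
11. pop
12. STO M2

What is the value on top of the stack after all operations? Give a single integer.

Answer: 9

Derivation:
After op 1 (RCL M3): stack=[0] mem=[0,0,0,0]
After op 2 (pop): stack=[empty] mem=[0,0,0,0]
After op 3 (push 19): stack=[19] mem=[0,0,0,0]
After op 4 (push 9): stack=[19,9] mem=[0,0,0,0]
After op 5 (STO M1): stack=[19] mem=[0,9,0,0]
After op 6 (dup): stack=[19,19] mem=[0,9,0,0]
After op 7 (RCL M1): stack=[19,19,9] mem=[0,9,0,0]
After op 8 (push 18): stack=[19,19,9,18] mem=[0,9,0,0]
After op 9 (RCL M1): stack=[19,19,9,18,9] mem=[0,9,0,0]
After op 10 (swap): stack=[19,19,9,9,18] mem=[0,9,0,0]
After op 11 (pop): stack=[19,19,9,9] mem=[0,9,0,0]
After op 12 (STO M2): stack=[19,19,9] mem=[0,9,9,0]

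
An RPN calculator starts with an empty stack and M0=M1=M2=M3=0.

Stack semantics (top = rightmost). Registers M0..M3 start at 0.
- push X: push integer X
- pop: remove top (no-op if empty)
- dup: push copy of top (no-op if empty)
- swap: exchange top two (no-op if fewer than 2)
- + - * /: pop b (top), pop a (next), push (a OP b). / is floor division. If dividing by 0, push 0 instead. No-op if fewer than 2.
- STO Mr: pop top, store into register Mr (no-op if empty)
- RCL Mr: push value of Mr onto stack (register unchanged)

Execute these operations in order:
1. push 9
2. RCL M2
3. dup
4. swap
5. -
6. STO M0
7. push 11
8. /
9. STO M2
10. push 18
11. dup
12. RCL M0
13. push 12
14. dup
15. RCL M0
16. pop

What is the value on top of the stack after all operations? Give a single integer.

After op 1 (push 9): stack=[9] mem=[0,0,0,0]
After op 2 (RCL M2): stack=[9,0] mem=[0,0,0,0]
After op 3 (dup): stack=[9,0,0] mem=[0,0,0,0]
After op 4 (swap): stack=[9,0,0] mem=[0,0,0,0]
After op 5 (-): stack=[9,0] mem=[0,0,0,0]
After op 6 (STO M0): stack=[9] mem=[0,0,0,0]
After op 7 (push 11): stack=[9,11] mem=[0,0,0,0]
After op 8 (/): stack=[0] mem=[0,0,0,0]
After op 9 (STO M2): stack=[empty] mem=[0,0,0,0]
After op 10 (push 18): stack=[18] mem=[0,0,0,0]
After op 11 (dup): stack=[18,18] mem=[0,0,0,0]
After op 12 (RCL M0): stack=[18,18,0] mem=[0,0,0,0]
After op 13 (push 12): stack=[18,18,0,12] mem=[0,0,0,0]
After op 14 (dup): stack=[18,18,0,12,12] mem=[0,0,0,0]
After op 15 (RCL M0): stack=[18,18,0,12,12,0] mem=[0,0,0,0]
After op 16 (pop): stack=[18,18,0,12,12] mem=[0,0,0,0]

Answer: 12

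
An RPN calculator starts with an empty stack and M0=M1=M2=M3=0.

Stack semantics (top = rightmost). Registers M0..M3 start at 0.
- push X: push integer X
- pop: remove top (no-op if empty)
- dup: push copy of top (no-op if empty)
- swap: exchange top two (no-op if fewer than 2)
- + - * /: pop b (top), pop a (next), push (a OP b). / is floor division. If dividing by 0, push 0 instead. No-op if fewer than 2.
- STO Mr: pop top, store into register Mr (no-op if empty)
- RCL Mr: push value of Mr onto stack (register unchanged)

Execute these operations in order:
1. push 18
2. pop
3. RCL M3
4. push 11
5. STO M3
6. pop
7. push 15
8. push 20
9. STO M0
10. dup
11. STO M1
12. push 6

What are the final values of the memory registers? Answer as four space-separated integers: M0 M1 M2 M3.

After op 1 (push 18): stack=[18] mem=[0,0,0,0]
After op 2 (pop): stack=[empty] mem=[0,0,0,0]
After op 3 (RCL M3): stack=[0] mem=[0,0,0,0]
After op 4 (push 11): stack=[0,11] mem=[0,0,0,0]
After op 5 (STO M3): stack=[0] mem=[0,0,0,11]
After op 6 (pop): stack=[empty] mem=[0,0,0,11]
After op 7 (push 15): stack=[15] mem=[0,0,0,11]
After op 8 (push 20): stack=[15,20] mem=[0,0,0,11]
After op 9 (STO M0): stack=[15] mem=[20,0,0,11]
After op 10 (dup): stack=[15,15] mem=[20,0,0,11]
After op 11 (STO M1): stack=[15] mem=[20,15,0,11]
After op 12 (push 6): stack=[15,6] mem=[20,15,0,11]

Answer: 20 15 0 11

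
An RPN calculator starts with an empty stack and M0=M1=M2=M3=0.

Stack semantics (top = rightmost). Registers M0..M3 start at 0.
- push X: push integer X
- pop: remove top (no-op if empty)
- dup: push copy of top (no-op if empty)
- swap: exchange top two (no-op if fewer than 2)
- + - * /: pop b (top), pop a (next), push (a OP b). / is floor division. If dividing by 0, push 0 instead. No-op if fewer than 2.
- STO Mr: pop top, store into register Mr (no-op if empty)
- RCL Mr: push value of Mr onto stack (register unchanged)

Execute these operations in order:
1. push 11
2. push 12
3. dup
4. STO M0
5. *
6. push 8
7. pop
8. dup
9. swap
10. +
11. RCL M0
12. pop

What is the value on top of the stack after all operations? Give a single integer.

After op 1 (push 11): stack=[11] mem=[0,0,0,0]
After op 2 (push 12): stack=[11,12] mem=[0,0,0,0]
After op 3 (dup): stack=[11,12,12] mem=[0,0,0,0]
After op 4 (STO M0): stack=[11,12] mem=[12,0,0,0]
After op 5 (*): stack=[132] mem=[12,0,0,0]
After op 6 (push 8): stack=[132,8] mem=[12,0,0,0]
After op 7 (pop): stack=[132] mem=[12,0,0,0]
After op 8 (dup): stack=[132,132] mem=[12,0,0,0]
After op 9 (swap): stack=[132,132] mem=[12,0,0,0]
After op 10 (+): stack=[264] mem=[12,0,0,0]
After op 11 (RCL M0): stack=[264,12] mem=[12,0,0,0]
After op 12 (pop): stack=[264] mem=[12,0,0,0]

Answer: 264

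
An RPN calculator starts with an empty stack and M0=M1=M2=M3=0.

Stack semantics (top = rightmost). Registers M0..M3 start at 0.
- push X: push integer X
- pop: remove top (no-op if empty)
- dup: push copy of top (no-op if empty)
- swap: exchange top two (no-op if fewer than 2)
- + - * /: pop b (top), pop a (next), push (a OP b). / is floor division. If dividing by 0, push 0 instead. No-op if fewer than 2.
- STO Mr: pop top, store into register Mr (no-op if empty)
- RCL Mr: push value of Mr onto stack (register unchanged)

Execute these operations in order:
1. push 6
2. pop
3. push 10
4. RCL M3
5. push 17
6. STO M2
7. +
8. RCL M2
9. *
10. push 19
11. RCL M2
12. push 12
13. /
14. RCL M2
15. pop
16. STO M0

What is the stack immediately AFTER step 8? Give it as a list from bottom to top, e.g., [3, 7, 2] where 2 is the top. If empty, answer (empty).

After op 1 (push 6): stack=[6] mem=[0,0,0,0]
After op 2 (pop): stack=[empty] mem=[0,0,0,0]
After op 3 (push 10): stack=[10] mem=[0,0,0,0]
After op 4 (RCL M3): stack=[10,0] mem=[0,0,0,0]
After op 5 (push 17): stack=[10,0,17] mem=[0,0,0,0]
After op 6 (STO M2): stack=[10,0] mem=[0,0,17,0]
After op 7 (+): stack=[10] mem=[0,0,17,0]
After op 8 (RCL M2): stack=[10,17] mem=[0,0,17,0]

[10, 17]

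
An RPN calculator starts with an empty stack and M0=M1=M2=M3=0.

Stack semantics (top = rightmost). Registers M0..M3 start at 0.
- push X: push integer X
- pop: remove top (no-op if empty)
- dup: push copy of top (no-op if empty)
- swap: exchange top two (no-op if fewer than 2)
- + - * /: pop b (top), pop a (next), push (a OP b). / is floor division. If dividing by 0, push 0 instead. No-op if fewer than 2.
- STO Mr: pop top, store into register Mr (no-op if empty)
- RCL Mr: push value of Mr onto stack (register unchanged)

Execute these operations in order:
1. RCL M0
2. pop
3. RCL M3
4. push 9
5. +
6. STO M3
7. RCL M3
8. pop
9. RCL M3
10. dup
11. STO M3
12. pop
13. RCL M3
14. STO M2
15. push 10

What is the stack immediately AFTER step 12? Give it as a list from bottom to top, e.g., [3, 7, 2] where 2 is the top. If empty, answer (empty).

After op 1 (RCL M0): stack=[0] mem=[0,0,0,0]
After op 2 (pop): stack=[empty] mem=[0,0,0,0]
After op 3 (RCL M3): stack=[0] mem=[0,0,0,0]
After op 4 (push 9): stack=[0,9] mem=[0,0,0,0]
After op 5 (+): stack=[9] mem=[0,0,0,0]
After op 6 (STO M3): stack=[empty] mem=[0,0,0,9]
After op 7 (RCL M3): stack=[9] mem=[0,0,0,9]
After op 8 (pop): stack=[empty] mem=[0,0,0,9]
After op 9 (RCL M3): stack=[9] mem=[0,0,0,9]
After op 10 (dup): stack=[9,9] mem=[0,0,0,9]
After op 11 (STO M3): stack=[9] mem=[0,0,0,9]
After op 12 (pop): stack=[empty] mem=[0,0,0,9]

(empty)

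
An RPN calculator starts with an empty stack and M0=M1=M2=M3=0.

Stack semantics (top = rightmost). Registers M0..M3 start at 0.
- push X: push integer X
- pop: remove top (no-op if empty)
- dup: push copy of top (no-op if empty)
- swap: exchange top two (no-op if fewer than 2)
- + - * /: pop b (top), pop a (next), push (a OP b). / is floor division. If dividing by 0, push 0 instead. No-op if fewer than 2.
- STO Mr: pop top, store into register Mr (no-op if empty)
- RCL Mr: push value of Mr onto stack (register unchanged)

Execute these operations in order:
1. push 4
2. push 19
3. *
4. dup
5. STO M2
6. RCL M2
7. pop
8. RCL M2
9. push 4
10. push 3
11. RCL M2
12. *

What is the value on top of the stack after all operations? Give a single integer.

Answer: 228

Derivation:
After op 1 (push 4): stack=[4] mem=[0,0,0,0]
After op 2 (push 19): stack=[4,19] mem=[0,0,0,0]
After op 3 (*): stack=[76] mem=[0,0,0,0]
After op 4 (dup): stack=[76,76] mem=[0,0,0,0]
After op 5 (STO M2): stack=[76] mem=[0,0,76,0]
After op 6 (RCL M2): stack=[76,76] mem=[0,0,76,0]
After op 7 (pop): stack=[76] mem=[0,0,76,0]
After op 8 (RCL M2): stack=[76,76] mem=[0,0,76,0]
After op 9 (push 4): stack=[76,76,4] mem=[0,0,76,0]
After op 10 (push 3): stack=[76,76,4,3] mem=[0,0,76,0]
After op 11 (RCL M2): stack=[76,76,4,3,76] mem=[0,0,76,0]
After op 12 (*): stack=[76,76,4,228] mem=[0,0,76,0]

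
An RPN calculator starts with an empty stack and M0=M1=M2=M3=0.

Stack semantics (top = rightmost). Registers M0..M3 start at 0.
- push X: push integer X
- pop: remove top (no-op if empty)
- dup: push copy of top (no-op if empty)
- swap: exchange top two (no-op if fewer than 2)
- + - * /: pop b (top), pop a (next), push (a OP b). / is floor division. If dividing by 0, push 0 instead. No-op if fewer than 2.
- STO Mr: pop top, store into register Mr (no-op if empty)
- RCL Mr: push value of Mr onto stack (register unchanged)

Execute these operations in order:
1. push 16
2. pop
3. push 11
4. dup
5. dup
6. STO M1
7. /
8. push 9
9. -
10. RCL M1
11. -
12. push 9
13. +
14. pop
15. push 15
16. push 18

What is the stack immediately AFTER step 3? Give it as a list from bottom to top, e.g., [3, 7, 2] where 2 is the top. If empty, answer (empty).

After op 1 (push 16): stack=[16] mem=[0,0,0,0]
After op 2 (pop): stack=[empty] mem=[0,0,0,0]
After op 3 (push 11): stack=[11] mem=[0,0,0,0]

[11]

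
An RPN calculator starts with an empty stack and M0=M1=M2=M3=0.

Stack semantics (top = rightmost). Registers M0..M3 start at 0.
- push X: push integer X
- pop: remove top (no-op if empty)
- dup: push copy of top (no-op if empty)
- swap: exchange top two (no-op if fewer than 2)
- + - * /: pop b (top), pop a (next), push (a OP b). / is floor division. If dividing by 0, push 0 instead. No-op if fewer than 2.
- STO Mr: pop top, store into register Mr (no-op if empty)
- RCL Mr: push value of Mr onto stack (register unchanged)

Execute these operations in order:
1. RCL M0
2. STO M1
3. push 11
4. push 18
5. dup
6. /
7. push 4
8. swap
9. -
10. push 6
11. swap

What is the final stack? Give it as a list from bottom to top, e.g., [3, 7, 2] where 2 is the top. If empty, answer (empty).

After op 1 (RCL M0): stack=[0] mem=[0,0,0,0]
After op 2 (STO M1): stack=[empty] mem=[0,0,0,0]
After op 3 (push 11): stack=[11] mem=[0,0,0,0]
After op 4 (push 18): stack=[11,18] mem=[0,0,0,0]
After op 5 (dup): stack=[11,18,18] mem=[0,0,0,0]
After op 6 (/): stack=[11,1] mem=[0,0,0,0]
After op 7 (push 4): stack=[11,1,4] mem=[0,0,0,0]
After op 8 (swap): stack=[11,4,1] mem=[0,0,0,0]
After op 9 (-): stack=[11,3] mem=[0,0,0,0]
After op 10 (push 6): stack=[11,3,6] mem=[0,0,0,0]
After op 11 (swap): stack=[11,6,3] mem=[0,0,0,0]

Answer: [11, 6, 3]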